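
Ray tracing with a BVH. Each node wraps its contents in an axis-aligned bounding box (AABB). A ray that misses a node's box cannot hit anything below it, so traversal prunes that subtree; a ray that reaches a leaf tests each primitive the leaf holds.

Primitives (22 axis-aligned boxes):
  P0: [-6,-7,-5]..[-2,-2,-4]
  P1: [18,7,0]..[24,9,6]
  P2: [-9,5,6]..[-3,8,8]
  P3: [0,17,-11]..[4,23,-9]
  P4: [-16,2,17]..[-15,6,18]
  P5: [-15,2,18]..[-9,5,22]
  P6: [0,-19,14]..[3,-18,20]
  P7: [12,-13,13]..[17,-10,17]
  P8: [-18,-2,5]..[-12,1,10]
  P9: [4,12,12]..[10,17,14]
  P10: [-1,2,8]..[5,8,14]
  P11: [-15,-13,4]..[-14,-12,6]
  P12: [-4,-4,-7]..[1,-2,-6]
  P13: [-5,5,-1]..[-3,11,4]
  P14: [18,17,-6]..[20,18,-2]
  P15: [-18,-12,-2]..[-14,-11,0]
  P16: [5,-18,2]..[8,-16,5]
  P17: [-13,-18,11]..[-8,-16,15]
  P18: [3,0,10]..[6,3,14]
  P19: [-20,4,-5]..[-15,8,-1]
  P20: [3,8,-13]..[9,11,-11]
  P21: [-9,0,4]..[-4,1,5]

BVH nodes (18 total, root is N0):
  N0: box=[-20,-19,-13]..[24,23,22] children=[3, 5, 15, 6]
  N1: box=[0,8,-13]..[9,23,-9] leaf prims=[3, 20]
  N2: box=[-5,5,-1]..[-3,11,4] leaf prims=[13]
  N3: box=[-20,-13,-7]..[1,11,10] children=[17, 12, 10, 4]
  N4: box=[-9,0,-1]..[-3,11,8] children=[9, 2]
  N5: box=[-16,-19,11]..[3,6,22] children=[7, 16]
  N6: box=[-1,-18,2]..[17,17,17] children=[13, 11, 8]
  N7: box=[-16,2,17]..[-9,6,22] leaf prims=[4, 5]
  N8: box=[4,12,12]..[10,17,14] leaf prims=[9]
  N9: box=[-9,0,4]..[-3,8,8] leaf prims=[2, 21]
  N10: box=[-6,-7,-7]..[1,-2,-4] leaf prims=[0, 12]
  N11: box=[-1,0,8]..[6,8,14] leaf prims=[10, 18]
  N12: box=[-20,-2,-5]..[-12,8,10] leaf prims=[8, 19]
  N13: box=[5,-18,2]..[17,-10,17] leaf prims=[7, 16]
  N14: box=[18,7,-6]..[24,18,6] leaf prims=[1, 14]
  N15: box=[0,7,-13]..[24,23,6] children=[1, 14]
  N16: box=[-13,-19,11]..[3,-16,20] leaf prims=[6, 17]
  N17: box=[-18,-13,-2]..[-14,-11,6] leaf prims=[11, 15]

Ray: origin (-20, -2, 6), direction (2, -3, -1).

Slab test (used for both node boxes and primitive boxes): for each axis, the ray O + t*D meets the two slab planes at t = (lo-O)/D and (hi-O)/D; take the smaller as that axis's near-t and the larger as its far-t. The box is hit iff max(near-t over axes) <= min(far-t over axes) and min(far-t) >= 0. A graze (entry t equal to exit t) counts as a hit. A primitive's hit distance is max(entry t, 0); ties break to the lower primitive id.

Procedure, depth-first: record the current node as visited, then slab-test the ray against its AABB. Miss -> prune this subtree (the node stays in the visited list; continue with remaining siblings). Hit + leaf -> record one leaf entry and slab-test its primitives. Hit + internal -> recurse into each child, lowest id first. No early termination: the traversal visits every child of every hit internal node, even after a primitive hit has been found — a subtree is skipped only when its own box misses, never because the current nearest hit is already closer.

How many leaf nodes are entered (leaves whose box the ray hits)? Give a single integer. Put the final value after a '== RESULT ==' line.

Trace the traversal:
N0 x:[0,22] y:[-25/3,17/3] z:[-16,19] -> hit [0,17/3], descend [3, 5, 6, 15]
  N3 x:[0,21/2] y:[-13/3,11/3] z:[-4,13] -> hit [0,11/3], descend [4, 10, 12, 17]
    N4 x:[11/2,17/2] y:[-13/3,-2/3] z:[-2,7] -> miss, prune
    N10 x:[7,21/2] y:[0,5/3] z:[10,13] -> miss, prune
    N12 x:[0,4] y:[-10/3,0] z:[-4,11] -> hit [0,0] leaf, test {P8(miss), P19(miss)}
    N17 x:[1,3] y:[3,11/3] z:[0,8] -> hit [3,3] leaf, test {P11(miss), P15(miss)}
  N5 x:[2,23/2] y:[-8/3,17/3] z:[-16,-5] -> miss, prune
  N6 x:[19/2,37/2] y:[-19/3,16/3] z:[-11,4] -> miss, prune
  N15 x:[10,22] y:[-25/3,-3] z:[0,19] -> miss, prune

order=[0, 3, 4, 10, 12, 17, 5, 6, 15]  |boxes|=9  |leaves|=2  hit=miss

== RESULT ==
2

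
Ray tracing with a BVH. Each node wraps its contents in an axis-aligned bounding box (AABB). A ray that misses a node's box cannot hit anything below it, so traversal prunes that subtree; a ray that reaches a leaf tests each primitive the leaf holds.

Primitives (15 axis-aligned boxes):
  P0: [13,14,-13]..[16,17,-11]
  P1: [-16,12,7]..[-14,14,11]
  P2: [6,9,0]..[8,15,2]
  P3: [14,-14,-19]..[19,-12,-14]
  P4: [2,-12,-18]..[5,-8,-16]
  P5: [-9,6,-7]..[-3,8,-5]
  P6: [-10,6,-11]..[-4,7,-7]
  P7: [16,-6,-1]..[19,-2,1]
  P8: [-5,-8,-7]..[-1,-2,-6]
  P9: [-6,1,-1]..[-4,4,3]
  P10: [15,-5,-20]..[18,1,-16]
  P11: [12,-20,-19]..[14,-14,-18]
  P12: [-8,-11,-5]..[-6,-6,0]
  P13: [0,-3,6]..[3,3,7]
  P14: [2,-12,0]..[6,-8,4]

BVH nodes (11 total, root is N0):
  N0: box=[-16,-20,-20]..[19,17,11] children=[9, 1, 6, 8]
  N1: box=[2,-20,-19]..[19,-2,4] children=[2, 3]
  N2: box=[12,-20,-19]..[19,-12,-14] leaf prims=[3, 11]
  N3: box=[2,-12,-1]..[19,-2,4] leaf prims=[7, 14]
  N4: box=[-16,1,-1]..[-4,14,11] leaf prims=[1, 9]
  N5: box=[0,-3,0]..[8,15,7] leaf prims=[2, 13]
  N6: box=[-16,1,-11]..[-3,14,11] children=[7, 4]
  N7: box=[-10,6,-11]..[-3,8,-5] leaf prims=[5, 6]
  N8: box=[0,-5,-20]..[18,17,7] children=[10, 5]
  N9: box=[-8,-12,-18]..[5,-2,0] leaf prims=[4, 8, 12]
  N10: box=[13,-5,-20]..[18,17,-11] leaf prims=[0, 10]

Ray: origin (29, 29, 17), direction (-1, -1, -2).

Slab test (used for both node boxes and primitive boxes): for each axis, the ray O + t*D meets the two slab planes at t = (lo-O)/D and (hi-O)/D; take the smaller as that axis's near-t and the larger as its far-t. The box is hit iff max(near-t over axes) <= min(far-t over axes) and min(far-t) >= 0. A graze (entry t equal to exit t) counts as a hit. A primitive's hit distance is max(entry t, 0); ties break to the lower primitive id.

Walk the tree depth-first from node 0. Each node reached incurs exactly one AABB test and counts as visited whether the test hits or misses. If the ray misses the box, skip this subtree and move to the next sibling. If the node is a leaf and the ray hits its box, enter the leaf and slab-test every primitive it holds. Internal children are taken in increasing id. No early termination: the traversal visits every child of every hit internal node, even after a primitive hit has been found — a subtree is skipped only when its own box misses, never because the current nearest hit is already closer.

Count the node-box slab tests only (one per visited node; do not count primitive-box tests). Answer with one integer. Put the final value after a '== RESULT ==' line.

Traverse from the root:
N0 x:[10,45] y:[12,49] z:[3,37/2] -> hit [12,37/2], descend [1, 6, 8, 9]
  N1 x:[10,27] y:[31,49] z:[13/2,18] -> miss, prune
  N6 x:[32,45] y:[15,28] z:[3,14] -> miss, prune
  N8 x:[11,29] y:[12,34] z:[5,37/2] -> hit [12,37/2], descend [5, 10]
    N5 x:[21,29] y:[14,32] z:[5,17/2] -> miss, prune
    N10 x:[11,16] y:[12,34] z:[14,37/2] -> hit [14,16] leaf, test {P0@t=14, P10(miss)}
  N9 x:[24,37] y:[31,41] z:[17/2,35/2] -> miss, prune

order=[0, 1, 6, 8, 5, 10, 9]  |boxes|=7  |leaves|=1  hit=P0

== RESULT ==
7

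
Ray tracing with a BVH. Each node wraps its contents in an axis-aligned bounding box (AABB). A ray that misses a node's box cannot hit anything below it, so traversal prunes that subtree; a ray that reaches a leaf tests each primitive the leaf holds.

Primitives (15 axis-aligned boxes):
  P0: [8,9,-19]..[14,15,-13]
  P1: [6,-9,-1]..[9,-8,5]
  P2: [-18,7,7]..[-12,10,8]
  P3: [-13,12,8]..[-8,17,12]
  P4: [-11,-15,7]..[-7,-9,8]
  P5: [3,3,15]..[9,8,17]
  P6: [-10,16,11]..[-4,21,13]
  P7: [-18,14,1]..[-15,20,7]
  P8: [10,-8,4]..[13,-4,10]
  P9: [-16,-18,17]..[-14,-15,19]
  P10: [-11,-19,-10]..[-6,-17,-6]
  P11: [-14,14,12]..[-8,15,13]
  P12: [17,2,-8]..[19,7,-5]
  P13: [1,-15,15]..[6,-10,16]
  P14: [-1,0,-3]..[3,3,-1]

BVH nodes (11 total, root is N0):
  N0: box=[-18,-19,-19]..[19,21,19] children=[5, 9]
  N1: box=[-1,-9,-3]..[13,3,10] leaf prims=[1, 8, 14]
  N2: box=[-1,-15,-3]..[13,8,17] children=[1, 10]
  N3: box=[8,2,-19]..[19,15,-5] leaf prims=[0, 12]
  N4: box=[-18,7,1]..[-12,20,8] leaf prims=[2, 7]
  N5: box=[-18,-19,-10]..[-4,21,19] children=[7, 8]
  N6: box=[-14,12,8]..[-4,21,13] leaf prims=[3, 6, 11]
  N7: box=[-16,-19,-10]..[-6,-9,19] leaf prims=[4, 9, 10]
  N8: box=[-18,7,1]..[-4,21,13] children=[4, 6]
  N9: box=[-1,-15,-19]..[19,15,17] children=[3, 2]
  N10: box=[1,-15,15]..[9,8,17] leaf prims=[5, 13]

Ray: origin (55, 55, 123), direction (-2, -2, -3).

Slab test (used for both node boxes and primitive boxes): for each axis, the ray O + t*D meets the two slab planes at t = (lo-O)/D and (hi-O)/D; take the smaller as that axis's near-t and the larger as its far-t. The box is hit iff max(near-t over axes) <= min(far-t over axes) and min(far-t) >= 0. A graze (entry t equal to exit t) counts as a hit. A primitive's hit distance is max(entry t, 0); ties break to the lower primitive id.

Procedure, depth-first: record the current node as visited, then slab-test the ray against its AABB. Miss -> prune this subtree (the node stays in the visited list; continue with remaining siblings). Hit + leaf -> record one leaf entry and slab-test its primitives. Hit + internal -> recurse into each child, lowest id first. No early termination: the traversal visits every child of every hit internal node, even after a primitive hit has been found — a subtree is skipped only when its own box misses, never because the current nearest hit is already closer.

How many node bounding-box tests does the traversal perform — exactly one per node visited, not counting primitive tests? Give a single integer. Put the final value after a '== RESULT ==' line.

Traverse from the root:
N0 x:[18,73/2] y:[17,37] z:[104/3,142/3] -> hit [104/3,73/2], descend [5, 9]
  N5 x:[59/2,73/2] y:[17,37] z:[104/3,133/3] -> hit [104/3,73/2], descend [7, 8]
    N7 x:[61/2,71/2] y:[32,37] z:[104/3,133/3] -> hit [104/3,71/2] leaf, test {P4(miss), P9@t=35, P10(miss)}
    N8 x:[59/2,73/2] y:[17,24] z:[110/3,122/3] -> miss, prune
  N9 x:[18,28] y:[20,35] z:[106/3,142/3] -> miss, prune

order=[0, 5, 7, 8, 9]  |boxes|=5  |leaves|=1  hit=P9

== RESULT ==
5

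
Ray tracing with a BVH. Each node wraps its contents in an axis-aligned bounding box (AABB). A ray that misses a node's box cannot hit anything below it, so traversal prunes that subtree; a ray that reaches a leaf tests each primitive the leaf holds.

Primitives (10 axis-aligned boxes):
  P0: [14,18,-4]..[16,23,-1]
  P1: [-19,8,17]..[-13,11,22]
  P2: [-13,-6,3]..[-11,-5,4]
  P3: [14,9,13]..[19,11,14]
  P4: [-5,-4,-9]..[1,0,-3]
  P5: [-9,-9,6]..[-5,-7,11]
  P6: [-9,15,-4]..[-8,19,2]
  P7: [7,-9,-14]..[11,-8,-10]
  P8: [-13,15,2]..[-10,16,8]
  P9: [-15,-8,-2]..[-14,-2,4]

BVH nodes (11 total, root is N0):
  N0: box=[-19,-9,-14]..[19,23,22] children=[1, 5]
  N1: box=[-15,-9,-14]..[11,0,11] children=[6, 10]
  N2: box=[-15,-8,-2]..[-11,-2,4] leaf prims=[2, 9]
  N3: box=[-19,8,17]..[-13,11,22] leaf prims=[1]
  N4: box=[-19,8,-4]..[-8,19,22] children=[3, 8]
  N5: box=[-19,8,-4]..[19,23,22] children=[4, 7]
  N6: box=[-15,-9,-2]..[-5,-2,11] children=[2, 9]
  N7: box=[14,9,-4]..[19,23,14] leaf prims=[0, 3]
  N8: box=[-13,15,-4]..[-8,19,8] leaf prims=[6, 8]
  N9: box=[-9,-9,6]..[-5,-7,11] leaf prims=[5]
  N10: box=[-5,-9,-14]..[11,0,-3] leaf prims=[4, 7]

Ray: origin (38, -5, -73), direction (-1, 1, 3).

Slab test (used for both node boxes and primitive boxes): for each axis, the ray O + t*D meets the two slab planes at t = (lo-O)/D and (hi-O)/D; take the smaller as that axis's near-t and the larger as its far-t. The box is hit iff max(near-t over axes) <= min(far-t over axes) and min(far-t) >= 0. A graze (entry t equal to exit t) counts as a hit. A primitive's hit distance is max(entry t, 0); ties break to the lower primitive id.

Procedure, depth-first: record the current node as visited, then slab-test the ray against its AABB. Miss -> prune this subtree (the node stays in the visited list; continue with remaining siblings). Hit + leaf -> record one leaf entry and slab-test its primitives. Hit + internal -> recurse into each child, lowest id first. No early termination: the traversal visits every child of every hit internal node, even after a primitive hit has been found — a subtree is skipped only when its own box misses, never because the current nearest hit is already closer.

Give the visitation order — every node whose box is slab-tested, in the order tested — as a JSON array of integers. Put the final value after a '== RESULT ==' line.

Traverse from the root:
N0 x:[19,57] y:[-4,28] z:[59/3,95/3] -> hit [59/3,28], descend [1, 5]
  N1 x:[27,53] y:[-4,5] z:[59/3,28] -> miss, prune
  N5 x:[19,57] y:[13,28] z:[23,95/3] -> hit [23,28], descend [4, 7]
    N4 x:[46,57] y:[13,24] z:[23,95/3] -> miss, prune
    N7 x:[19,24] y:[14,28] z:[23,29] -> hit [23,24] leaf, test {P0@t=23, P3(miss)}

order=[0, 1, 5, 4, 7]  |boxes|=5  |leaves|=1  hit=P0

== RESULT ==
[0, 1, 5, 4, 7]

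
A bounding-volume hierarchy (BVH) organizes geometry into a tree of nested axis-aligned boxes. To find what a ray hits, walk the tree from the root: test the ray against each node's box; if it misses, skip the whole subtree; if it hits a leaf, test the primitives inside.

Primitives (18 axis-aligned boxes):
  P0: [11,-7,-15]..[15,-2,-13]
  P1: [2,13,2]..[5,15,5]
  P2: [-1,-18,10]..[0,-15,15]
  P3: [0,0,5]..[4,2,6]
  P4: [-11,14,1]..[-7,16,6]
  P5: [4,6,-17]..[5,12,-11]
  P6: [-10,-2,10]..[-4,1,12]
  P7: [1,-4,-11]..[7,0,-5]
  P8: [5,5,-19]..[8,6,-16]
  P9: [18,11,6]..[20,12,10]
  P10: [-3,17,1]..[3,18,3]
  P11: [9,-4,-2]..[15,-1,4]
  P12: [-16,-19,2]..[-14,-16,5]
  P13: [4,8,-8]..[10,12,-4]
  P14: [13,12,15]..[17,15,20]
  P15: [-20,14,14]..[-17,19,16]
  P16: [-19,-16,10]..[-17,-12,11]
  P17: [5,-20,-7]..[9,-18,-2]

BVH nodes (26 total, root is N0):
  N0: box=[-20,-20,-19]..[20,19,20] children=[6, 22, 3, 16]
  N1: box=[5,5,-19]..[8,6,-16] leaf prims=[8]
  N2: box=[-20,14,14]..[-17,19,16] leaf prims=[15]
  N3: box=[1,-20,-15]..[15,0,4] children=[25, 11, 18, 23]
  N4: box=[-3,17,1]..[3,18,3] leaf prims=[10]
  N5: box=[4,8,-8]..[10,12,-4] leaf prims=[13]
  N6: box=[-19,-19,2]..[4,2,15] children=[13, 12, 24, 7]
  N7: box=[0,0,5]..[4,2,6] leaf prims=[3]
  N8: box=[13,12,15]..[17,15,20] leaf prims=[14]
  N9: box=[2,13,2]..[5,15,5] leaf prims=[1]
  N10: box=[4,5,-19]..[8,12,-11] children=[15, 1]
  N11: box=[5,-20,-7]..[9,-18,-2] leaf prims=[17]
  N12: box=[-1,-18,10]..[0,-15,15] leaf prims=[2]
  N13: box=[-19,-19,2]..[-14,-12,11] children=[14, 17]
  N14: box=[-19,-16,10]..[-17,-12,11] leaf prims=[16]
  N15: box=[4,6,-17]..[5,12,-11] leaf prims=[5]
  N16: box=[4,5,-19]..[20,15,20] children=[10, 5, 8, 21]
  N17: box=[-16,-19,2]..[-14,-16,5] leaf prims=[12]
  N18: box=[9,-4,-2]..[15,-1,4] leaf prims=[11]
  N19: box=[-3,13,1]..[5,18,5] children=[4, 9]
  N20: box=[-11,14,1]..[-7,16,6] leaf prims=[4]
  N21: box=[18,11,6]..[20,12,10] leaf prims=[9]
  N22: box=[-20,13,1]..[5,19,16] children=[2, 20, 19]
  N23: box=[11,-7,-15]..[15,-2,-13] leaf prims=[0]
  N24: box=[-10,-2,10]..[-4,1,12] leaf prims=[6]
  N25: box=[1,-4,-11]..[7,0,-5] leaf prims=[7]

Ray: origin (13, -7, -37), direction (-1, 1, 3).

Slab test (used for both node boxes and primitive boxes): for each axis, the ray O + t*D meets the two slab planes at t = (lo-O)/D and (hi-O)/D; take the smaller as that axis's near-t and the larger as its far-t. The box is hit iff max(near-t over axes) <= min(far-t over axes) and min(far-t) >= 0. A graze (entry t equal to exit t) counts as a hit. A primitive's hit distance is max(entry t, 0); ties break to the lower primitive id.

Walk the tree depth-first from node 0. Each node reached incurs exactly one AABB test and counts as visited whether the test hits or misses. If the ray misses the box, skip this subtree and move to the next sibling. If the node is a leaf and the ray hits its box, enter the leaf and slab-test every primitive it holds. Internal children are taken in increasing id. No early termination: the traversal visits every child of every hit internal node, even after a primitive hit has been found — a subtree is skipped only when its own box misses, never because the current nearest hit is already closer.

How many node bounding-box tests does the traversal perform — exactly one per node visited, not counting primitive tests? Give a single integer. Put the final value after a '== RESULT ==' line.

Walk:
N0 x:[-7,33] y:[-13,26] z:[6,19] -> hit [6,19], descend [3, 6, 16, 22]
  N3 x:[-2,12] y:[-13,7] z:[22/3,41/3] -> miss, prune
  N6 x:[9,32] y:[-12,9] z:[13,52/3] -> miss, prune
  N16 x:[-7,9] y:[12,22] z:[6,19] -> miss, prune
  N22 x:[8,33] y:[20,26] z:[38/3,53/3] -> miss, prune

order=[0, 3, 6, 16, 22]  |boxes|=5  |leaves|=0  hit=miss

== RESULT ==
5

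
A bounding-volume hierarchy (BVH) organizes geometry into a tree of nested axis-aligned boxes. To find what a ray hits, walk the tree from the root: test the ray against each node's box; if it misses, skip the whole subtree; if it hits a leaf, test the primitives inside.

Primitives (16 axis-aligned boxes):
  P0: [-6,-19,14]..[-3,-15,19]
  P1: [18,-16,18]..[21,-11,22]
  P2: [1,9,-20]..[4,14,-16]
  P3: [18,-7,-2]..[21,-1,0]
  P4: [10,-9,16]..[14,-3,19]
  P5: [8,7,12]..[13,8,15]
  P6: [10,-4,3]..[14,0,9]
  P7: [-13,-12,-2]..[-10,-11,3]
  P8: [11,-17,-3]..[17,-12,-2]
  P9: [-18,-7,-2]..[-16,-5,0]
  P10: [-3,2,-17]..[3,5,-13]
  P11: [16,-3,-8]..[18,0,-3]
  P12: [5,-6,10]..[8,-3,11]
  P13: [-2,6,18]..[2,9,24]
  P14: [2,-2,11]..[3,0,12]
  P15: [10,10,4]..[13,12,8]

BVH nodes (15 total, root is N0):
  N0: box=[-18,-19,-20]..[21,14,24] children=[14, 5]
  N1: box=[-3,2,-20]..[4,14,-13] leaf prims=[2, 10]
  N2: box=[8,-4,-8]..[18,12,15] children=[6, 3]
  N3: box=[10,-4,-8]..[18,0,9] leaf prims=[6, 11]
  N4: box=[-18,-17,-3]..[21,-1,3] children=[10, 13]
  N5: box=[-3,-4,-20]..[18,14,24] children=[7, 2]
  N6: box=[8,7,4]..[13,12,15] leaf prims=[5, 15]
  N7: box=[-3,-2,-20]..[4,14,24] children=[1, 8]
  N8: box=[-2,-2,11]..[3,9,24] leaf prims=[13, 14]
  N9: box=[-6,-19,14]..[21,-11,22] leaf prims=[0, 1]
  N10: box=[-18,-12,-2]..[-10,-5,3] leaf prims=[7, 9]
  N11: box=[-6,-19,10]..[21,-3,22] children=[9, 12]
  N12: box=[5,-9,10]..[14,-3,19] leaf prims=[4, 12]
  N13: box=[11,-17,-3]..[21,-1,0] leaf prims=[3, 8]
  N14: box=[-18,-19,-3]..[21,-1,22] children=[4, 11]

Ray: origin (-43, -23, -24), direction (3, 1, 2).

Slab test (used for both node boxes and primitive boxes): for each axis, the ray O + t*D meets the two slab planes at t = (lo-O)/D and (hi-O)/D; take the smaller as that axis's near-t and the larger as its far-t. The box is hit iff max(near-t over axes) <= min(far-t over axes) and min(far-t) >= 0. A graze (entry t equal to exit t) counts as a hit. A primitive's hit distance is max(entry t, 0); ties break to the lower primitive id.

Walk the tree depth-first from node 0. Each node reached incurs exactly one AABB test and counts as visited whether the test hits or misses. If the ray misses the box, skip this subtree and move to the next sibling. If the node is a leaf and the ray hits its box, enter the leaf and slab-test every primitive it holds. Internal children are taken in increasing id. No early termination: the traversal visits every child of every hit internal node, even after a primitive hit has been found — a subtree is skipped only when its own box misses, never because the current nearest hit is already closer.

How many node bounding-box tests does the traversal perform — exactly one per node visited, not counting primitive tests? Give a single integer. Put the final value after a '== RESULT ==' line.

Traverse from the root:
N0 x:[25/3,64/3] y:[4,37] z:[2,24] -> hit [25/3,64/3], descend [5, 14]
  N5 x:[40/3,61/3] y:[19,37] z:[2,24] -> hit [19,61/3], descend [2, 7]
    N2 x:[17,61/3] y:[19,35] z:[8,39/2] -> hit [19,39/2], descend [3, 6]
      N3 x:[53/3,61/3] y:[19,23] z:[8,33/2] -> miss, prune
      N6 x:[17,56/3] y:[30,35] z:[14,39/2] -> miss, prune
    N7 x:[40/3,47/3] y:[21,37] z:[2,24] -> miss, prune
  N14 x:[25/3,64/3] y:[4,22] z:[21/2,23] -> hit [21/2,64/3], descend [4, 11]
    N4 x:[25/3,64/3] y:[6,22] z:[21/2,27/2] -> hit [21/2,27/2], descend [10, 13]
      N10 x:[25/3,11] y:[11,18] z:[11,27/2] -> hit [11,11] leaf, test {P7@t=11, P9(miss)}
      N13 x:[18,64/3] y:[6,22] z:[21/2,12] -> miss, prune
    N11 x:[37/3,64/3] y:[4,20] z:[17,23] -> hit [17,20], descend [9, 12]
      N9 x:[37/3,64/3] y:[4,12] z:[19,23] -> miss, prune
      N12 x:[16,19] y:[14,20] z:[17,43/2] -> hit [17,19] leaf, test {P4(miss), P12@t=17}

13 AABB tests over nodes [0, 5, 2, 3, 6, 7, 14, 4, 10, 13, 11, 9, 12]; 2 leaves entered; closest P7.

== RESULT ==
13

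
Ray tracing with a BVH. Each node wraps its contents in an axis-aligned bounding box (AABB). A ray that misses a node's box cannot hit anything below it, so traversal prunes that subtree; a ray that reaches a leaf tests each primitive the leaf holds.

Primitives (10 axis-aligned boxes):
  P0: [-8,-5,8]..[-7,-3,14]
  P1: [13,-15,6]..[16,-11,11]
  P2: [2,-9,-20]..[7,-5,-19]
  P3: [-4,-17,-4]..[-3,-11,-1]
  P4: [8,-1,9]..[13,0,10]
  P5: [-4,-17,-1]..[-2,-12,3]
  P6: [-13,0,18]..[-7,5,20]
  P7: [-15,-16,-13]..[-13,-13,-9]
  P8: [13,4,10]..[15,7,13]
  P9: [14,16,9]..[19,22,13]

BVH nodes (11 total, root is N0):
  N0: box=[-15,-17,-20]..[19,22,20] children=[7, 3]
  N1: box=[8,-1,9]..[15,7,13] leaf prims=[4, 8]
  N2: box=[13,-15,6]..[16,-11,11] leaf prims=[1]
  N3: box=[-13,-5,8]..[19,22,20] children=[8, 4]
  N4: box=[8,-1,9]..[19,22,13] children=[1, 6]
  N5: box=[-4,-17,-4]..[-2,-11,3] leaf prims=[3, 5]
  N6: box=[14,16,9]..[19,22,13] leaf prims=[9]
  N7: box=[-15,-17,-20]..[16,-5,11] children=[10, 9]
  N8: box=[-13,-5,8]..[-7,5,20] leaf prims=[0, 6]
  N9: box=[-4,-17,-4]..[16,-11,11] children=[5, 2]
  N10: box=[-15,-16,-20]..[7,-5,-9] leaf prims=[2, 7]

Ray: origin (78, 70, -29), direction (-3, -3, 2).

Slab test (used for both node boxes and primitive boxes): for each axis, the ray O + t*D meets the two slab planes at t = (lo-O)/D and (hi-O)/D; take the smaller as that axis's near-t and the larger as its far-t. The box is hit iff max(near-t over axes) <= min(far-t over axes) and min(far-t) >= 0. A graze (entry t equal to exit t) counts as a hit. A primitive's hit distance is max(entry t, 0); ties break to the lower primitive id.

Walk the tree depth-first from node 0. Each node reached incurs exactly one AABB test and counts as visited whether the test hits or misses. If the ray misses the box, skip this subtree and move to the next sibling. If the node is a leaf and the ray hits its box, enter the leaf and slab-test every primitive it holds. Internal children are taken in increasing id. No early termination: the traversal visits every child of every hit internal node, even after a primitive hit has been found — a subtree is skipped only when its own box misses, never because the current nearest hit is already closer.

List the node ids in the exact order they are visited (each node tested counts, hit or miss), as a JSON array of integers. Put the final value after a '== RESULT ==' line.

Traverse from the root:
N0 x:[59/3,31] y:[16,29] z:[9/2,49/2] -> hit [59/3,49/2], descend [3, 7]
  N3 x:[59/3,91/3] y:[16,25] z:[37/2,49/2] -> hit [59/3,49/2], descend [4, 8]
    N4 x:[59/3,70/3] y:[16,71/3] z:[19,21] -> hit [59/3,21], descend [1, 6]
      N1 x:[21,70/3] y:[21,71/3] z:[19,21] -> hit [21,21] leaf, test {P4(miss), P8@t=21}
      N6 x:[59/3,64/3] y:[16,18] z:[19,21] -> miss, prune
    N8 x:[85/3,91/3] y:[65/3,25] z:[37/2,49/2] -> miss, prune
  N7 x:[62/3,31] y:[25,29] z:[9/2,20] -> miss, prune

7 AABB tests over nodes [0, 3, 4, 1, 6, 8, 7]; 1 leaf entered; closest P8.

== RESULT ==
[0, 3, 4, 1, 6, 8, 7]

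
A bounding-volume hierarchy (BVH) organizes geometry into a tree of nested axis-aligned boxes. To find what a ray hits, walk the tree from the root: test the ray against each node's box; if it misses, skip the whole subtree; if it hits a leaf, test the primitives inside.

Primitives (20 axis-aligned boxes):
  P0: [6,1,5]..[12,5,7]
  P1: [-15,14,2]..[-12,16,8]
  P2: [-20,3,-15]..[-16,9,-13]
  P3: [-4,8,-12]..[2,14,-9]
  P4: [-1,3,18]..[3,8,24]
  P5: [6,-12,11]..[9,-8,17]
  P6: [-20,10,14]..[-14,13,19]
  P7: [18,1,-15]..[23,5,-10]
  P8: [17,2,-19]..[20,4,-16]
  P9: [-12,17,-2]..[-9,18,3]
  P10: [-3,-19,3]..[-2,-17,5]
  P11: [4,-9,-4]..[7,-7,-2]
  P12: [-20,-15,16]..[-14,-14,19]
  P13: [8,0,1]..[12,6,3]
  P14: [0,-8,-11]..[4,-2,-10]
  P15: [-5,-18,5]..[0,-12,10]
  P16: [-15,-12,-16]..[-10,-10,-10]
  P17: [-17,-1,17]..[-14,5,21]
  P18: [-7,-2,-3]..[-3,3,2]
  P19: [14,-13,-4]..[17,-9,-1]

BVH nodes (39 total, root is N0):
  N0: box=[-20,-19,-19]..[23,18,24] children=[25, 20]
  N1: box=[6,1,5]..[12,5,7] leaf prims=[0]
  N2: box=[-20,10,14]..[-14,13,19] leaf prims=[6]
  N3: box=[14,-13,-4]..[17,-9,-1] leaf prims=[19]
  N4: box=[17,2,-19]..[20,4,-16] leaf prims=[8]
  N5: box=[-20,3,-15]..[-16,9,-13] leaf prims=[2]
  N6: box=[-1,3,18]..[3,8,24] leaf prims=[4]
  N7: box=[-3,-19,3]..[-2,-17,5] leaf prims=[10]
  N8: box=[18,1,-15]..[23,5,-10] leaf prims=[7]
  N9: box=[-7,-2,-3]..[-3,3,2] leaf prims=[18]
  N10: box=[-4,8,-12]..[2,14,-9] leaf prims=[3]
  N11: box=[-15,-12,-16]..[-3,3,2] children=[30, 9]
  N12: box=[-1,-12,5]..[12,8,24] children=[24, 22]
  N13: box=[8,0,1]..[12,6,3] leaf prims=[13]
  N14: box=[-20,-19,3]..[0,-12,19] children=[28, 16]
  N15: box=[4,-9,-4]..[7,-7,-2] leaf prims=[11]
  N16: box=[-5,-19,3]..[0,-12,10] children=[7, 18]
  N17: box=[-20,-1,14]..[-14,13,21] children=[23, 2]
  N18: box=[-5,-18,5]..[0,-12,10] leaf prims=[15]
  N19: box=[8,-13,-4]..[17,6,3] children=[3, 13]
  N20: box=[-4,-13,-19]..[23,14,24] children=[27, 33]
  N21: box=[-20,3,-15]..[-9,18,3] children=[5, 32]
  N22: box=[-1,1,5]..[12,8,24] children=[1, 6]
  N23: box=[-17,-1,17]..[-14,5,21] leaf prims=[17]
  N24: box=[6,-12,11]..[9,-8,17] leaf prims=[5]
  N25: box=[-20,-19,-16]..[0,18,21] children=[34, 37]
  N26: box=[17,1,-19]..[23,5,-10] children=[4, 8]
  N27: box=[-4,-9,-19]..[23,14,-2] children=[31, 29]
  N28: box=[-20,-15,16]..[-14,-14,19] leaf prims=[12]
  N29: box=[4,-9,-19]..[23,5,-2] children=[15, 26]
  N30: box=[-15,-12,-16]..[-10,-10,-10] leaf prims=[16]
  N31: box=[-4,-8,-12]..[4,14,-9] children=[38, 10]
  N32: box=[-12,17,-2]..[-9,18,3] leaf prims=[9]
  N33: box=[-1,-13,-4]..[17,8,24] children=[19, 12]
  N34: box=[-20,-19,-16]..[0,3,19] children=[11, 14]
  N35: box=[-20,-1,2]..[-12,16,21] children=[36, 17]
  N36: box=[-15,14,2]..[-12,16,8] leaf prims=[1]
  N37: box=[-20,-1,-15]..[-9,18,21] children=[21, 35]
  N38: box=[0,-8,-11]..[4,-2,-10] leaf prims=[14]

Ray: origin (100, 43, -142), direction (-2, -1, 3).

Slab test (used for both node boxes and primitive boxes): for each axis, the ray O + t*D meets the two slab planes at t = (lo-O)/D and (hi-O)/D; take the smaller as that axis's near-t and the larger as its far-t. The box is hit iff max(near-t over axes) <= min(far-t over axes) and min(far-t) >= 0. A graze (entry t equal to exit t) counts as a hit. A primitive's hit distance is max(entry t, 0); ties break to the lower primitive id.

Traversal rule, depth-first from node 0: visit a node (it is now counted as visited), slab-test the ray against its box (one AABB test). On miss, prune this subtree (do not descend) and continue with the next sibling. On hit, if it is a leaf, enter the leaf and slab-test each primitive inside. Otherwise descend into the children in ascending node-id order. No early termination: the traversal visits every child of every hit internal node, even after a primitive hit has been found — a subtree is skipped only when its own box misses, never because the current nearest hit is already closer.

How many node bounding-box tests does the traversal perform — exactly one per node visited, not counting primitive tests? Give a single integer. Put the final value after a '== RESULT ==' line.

Traverse from the root:
N0 x:[77/2,60] y:[25,62] z:[41,166/3] -> hit [41,166/3], descend [20, 25]
  N20 x:[77/2,52] y:[29,56] z:[41,166/3] -> hit [41,52], descend [27, 33]
    N27 x:[77/2,52] y:[29,52] z:[41,140/3] -> hit [41,140/3], descend [29, 31]
      N29 x:[77/2,48] y:[38,52] z:[41,140/3] -> hit [41,140/3], descend [15, 26]
        N15 x:[93/2,48] y:[50,52] z:[46,140/3] -> miss, prune
        N26 x:[77/2,83/2] y:[38,42] z:[41,44] -> hit [41,83/2], descend [4, 8]
          N4 x:[40,83/2] y:[39,41] z:[41,42] -> hit [41,41] leaf, test {P8@t=41}
          N8 x:[77/2,41] y:[38,42] z:[127/3,44] -> miss, prune
      N31 x:[48,52] y:[29,51] z:[130/3,133/3] -> miss, prune
    N33 x:[83/2,101/2] y:[35,56] z:[46,166/3] -> hit [46,101/2], descend [12, 19]
      N12 x:[44,101/2] y:[35,55] z:[49,166/3] -> hit [49,101/2], descend [22, 24]
        N22 x:[44,101/2] y:[35,42] z:[49,166/3] -> miss, prune
        N24 x:[91/2,47] y:[51,55] z:[51,53] -> miss, prune
      N19 x:[83/2,46] y:[37,56] z:[46,145/3] -> hit [46,46], descend [3, 13]
        N3 x:[83/2,43] y:[52,56] z:[46,47] -> miss, prune
        N13 x:[44,46] y:[37,43] z:[143/3,145/3] -> miss, prune
  N25 x:[50,60] y:[25,62] z:[42,163/3] -> hit [50,163/3], descend [34, 37]
    N34 x:[50,60] y:[40,62] z:[42,161/3] -> hit [50,161/3], descend [11, 14]
      N11 x:[103/2,115/2] y:[40,55] z:[42,48] -> miss, prune
      N14 x:[50,60] y:[55,62] z:[145/3,161/3] -> miss, prune
    N37 x:[109/2,60] y:[25,44] z:[127/3,163/3] -> miss, prune

21 AABB tests over nodes [0, 20, 27, 29, 15, 26, 4, 8, 31, 33, 12, 22, 24, 19, 3, 13, 25, 34, 11, 14, 37]; 1 leaf entered; closest P8.

== RESULT ==
21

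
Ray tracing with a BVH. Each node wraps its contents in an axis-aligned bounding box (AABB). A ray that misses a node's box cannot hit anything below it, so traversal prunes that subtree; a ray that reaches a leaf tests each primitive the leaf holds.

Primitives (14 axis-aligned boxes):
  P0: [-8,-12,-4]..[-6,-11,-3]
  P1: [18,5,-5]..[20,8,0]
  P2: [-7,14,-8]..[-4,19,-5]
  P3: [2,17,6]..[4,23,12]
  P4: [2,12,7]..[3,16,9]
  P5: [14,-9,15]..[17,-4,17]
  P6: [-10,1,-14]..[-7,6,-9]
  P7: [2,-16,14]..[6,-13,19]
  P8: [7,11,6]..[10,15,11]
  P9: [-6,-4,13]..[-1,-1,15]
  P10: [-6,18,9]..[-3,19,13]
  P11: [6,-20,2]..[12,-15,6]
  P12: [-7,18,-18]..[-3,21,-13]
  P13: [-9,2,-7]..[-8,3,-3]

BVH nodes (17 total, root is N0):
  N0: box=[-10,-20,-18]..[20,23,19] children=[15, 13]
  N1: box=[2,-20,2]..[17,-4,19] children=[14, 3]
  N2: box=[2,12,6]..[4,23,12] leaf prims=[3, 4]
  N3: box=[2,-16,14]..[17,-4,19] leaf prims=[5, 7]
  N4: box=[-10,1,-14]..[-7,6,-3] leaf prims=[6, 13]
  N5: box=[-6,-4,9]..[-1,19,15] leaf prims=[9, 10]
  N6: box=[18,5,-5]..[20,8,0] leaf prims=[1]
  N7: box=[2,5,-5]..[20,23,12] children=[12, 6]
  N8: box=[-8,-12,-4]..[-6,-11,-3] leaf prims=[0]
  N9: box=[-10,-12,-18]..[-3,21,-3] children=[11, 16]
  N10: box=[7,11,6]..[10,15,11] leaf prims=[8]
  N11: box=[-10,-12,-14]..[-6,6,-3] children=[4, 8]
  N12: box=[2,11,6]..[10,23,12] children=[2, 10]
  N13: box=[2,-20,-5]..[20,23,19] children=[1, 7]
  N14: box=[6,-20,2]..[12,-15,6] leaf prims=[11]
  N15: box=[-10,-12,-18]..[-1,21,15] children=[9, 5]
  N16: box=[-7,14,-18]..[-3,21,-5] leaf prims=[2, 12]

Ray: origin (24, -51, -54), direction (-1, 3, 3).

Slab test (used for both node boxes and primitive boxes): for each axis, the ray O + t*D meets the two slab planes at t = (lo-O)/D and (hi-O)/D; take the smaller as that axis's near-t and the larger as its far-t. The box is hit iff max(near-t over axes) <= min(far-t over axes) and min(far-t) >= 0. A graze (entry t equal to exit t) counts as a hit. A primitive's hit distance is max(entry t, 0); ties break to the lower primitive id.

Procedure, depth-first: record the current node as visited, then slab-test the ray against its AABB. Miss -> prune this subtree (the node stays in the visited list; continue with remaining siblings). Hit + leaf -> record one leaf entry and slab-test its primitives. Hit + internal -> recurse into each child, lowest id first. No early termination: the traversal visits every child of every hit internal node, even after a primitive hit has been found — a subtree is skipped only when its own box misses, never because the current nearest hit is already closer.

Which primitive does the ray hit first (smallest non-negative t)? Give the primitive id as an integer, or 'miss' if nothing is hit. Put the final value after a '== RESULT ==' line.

Traverse from the root:
N0 x:[4,34] y:[31/3,74/3] z:[12,73/3] -> hit [12,73/3], descend [13, 15]
  N13 x:[4,22] y:[31/3,74/3] z:[49/3,73/3] -> hit [49/3,22], descend [1, 7]
    N1 x:[7,22] y:[31/3,47/3] z:[56/3,73/3] -> miss, prune
    N7 x:[4,22] y:[56/3,74/3] z:[49/3,22] -> hit [56/3,22], descend [6, 12]
      N6 x:[4,6] y:[56/3,59/3] z:[49/3,18] -> miss, prune
      N12 x:[14,22] y:[62/3,74/3] z:[20,22] -> hit [62/3,22], descend [2, 10]
        N2 x:[20,22] y:[21,74/3] z:[20,22] -> hit [21,22] leaf, test {P3(miss), P4@t=21}
        N10 x:[14,17] y:[62/3,22] z:[20,65/3] -> miss, prune
  N15 x:[25,34] y:[13,24] z:[12,23] -> miss, prune

Summary -> nodes [0, 13, 1, 7, 6, 12, 2, 10, 15]; box-tests=9; leaf-entries=1; first=P4

== RESULT ==
4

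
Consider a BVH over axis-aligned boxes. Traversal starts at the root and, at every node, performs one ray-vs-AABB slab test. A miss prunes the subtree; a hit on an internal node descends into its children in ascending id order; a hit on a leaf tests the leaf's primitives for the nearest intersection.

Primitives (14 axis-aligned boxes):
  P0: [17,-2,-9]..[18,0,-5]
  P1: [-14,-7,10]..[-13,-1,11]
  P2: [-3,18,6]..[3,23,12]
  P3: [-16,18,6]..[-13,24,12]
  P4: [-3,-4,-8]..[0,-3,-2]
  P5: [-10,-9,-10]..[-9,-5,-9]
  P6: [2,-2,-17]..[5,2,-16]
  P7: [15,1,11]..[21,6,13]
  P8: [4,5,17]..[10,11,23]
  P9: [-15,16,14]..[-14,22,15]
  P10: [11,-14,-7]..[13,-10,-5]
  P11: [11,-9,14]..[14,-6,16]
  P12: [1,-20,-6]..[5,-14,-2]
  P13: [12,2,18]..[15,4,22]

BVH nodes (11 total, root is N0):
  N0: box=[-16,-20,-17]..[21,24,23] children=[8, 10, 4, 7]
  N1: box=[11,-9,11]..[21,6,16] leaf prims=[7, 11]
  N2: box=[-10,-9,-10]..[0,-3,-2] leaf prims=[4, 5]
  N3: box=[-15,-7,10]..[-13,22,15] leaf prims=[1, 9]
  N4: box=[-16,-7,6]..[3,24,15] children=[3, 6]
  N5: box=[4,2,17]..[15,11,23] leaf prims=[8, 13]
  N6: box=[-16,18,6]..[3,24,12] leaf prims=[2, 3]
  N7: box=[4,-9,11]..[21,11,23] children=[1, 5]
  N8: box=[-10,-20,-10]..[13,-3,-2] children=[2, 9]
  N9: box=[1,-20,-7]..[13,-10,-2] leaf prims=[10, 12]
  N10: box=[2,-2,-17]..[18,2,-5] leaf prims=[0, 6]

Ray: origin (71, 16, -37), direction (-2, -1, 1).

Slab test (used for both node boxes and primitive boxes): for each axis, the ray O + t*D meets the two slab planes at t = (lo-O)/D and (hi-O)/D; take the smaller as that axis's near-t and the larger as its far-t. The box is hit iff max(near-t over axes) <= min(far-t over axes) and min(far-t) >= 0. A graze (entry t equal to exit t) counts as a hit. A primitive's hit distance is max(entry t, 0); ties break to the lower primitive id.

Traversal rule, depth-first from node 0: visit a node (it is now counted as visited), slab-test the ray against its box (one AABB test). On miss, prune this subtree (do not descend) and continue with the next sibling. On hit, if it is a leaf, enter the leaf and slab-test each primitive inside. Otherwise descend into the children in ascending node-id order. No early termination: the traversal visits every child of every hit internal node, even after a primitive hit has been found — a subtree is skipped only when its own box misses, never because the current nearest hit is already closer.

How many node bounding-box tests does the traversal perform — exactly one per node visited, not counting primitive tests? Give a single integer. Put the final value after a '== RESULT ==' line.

Walk:
N0 x:[25,87/2] y:[-8,36] z:[20,60] -> hit [25,36], descend [4, 7, 8, 10]
  N4 x:[34,87/2] y:[-8,23] z:[43,52] -> miss, prune
  N7 x:[25,67/2] y:[5,25] z:[48,60] -> miss, prune
  N8 x:[29,81/2] y:[19,36] z:[27,35] -> hit [29,35], descend [2, 9]
    N2 x:[71/2,81/2] y:[19,25] z:[27,35] -> miss, prune
    N9 x:[29,35] y:[26,36] z:[30,35] -> hit [30,35] leaf, test {P10@t=30, P12@t=33}
  N10 x:[53/2,69/2] y:[14,18] z:[20,32] -> miss, prune

Visited [0, 4, 7, 8, 2, 9, 10]. Tests: 7 box, 1 leaf. Nearest: P10.

== RESULT ==
7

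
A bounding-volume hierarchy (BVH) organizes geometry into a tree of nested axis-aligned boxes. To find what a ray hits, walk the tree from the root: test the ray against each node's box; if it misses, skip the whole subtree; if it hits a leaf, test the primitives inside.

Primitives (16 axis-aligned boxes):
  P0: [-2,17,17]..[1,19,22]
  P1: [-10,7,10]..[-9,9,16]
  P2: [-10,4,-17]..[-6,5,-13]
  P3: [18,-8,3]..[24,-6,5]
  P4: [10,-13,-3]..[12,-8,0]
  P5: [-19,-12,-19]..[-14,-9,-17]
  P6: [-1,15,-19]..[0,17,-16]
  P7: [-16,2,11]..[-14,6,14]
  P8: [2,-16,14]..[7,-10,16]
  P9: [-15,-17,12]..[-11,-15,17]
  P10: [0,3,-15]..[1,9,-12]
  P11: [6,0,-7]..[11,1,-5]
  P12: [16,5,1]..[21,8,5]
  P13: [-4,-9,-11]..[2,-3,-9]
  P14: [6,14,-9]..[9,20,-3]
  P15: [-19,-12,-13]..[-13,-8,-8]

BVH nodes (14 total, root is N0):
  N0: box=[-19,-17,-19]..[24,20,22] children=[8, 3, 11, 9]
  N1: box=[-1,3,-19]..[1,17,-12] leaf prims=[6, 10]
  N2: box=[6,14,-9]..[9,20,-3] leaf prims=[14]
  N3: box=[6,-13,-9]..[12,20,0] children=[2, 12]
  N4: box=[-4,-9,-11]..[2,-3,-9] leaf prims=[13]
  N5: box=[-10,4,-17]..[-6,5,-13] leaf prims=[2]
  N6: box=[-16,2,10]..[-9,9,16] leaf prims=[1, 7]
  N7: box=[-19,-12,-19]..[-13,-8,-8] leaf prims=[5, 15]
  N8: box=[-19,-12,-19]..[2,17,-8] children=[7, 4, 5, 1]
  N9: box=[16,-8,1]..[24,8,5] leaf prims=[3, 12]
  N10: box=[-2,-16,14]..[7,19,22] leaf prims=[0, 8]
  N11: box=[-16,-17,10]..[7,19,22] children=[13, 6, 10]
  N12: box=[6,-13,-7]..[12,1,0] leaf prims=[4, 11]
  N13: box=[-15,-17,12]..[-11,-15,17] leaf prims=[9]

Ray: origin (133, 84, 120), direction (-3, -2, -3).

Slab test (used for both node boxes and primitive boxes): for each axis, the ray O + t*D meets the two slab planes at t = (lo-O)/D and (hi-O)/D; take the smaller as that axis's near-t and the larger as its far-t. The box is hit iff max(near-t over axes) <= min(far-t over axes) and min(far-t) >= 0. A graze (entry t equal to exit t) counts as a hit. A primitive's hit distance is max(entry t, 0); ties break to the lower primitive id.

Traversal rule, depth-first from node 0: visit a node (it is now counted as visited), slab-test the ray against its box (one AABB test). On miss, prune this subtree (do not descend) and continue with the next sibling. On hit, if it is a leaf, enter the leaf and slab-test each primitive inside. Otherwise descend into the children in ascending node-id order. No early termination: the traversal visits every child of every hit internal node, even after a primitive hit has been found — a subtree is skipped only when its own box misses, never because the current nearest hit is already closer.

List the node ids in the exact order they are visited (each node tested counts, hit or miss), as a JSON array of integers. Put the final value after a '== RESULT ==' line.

Trace the traversal:
N0 x:[109/3,152/3] y:[32,101/2] z:[98/3,139/3] -> hit [109/3,139/3], descend [3, 8, 9, 11]
  N3 x:[121/3,127/3] y:[32,97/2] z:[40,43] -> hit [121/3,127/3], descend [2, 12]
    N2 x:[124/3,127/3] y:[32,35] z:[41,43] -> miss, prune
    N12 x:[121/3,127/3] y:[83/2,97/2] z:[40,127/3] -> hit [83/2,127/3] leaf, test {P4(miss), P11@t=125/3}
  N8 x:[131/3,152/3] y:[67/2,48] z:[128/3,139/3] -> hit [131/3,139/3], descend [1, 4, 5, 7]
    N1 x:[44,134/3] y:[67/2,81/2] z:[44,139/3] -> miss, prune
    N4 x:[131/3,137/3] y:[87/2,93/2] z:[43,131/3] -> hit [131/3,131/3] leaf, test {P13@t=131/3}
    N5 x:[139/3,143/3] y:[79/2,40] z:[133/3,137/3] -> miss, prune
    N7 x:[146/3,152/3] y:[46,48] z:[128/3,139/3] -> miss, prune
  N9 x:[109/3,39] y:[38,46] z:[115/3,119/3] -> hit [115/3,39] leaf, test {P3(miss), P12@t=115/3}
  N11 x:[42,149/3] y:[65/2,101/2] z:[98/3,110/3] -> miss, prune

order=[0, 3, 2, 12, 8, 1, 4, 5, 7, 9, 11]  |boxes|=11  |leaves|=3  hit=P12

== RESULT ==
[0, 3, 2, 12, 8, 1, 4, 5, 7, 9, 11]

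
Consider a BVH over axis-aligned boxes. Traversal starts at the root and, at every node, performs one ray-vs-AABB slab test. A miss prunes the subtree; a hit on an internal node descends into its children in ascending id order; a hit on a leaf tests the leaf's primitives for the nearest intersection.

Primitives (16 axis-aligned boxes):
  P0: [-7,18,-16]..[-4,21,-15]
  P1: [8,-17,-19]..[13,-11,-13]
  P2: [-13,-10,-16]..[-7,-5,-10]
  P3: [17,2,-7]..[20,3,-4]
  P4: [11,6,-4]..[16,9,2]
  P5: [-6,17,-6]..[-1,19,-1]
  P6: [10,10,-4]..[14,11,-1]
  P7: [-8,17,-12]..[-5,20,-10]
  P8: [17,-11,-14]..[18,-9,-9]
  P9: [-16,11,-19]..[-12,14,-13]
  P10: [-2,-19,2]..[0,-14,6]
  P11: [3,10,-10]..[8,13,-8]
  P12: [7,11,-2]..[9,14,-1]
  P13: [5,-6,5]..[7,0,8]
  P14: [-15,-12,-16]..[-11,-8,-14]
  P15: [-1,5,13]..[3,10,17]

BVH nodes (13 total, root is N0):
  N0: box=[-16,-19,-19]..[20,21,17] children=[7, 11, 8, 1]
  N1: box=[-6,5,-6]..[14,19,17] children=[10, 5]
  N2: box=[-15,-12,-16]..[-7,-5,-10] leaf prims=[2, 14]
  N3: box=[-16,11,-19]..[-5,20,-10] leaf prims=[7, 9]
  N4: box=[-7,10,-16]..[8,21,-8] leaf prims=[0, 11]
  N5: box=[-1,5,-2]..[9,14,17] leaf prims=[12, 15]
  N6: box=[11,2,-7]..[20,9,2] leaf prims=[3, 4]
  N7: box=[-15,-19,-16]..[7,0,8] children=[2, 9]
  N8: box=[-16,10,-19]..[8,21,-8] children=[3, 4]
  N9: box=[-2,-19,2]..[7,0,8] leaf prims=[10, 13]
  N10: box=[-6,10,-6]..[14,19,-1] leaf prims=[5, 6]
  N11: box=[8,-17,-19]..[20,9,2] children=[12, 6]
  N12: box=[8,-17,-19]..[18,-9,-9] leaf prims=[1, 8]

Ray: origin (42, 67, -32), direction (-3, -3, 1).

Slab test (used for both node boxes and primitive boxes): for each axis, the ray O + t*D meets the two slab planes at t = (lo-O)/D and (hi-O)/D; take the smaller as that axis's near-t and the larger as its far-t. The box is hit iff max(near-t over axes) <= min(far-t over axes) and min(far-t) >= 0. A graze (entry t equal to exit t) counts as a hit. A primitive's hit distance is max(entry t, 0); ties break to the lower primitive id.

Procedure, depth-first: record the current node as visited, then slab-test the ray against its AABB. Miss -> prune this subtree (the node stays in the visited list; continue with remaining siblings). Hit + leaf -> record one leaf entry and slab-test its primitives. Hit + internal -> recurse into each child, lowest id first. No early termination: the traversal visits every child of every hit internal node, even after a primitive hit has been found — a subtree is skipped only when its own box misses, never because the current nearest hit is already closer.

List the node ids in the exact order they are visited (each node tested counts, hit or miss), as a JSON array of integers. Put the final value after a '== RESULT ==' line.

Trace the traversal:
N0 x:[22/3,58/3] y:[46/3,86/3] z:[13,49] -> hit [46/3,58/3], descend [1, 7, 8, 11]
  N1 x:[28/3,16] y:[16,62/3] z:[26,49] -> miss, prune
  N7 x:[35/3,19] y:[67/3,86/3] z:[16,40] -> miss, prune
  N8 x:[34/3,58/3] y:[46/3,19] z:[13,24] -> hit [46/3,19], descend [3, 4]
    N3 x:[47/3,58/3] y:[47/3,56/3] z:[13,22] -> hit [47/3,56/3] leaf, test {P7(miss), P9@t=18}
    N4 x:[34/3,49/3] y:[46/3,19] z:[16,24] -> hit [16,49/3] leaf, test {P0@t=16, P11(miss)}
  N11 x:[22/3,34/3] y:[58/3,28] z:[13,34] -> miss, prune

order=[0, 1, 7, 8, 3, 4, 11]  |boxes|=7  |leaves|=2  hit=P0

== RESULT ==
[0, 1, 7, 8, 3, 4, 11]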